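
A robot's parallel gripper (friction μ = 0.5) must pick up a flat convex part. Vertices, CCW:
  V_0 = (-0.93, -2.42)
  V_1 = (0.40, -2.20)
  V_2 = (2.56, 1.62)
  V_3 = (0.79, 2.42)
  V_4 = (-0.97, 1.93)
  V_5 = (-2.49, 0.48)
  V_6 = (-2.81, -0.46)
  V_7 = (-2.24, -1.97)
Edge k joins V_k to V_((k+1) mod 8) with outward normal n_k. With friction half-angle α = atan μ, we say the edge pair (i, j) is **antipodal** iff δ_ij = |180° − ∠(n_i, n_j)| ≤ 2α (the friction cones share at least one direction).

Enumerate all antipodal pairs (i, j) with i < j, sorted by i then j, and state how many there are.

count = 10; pairs: (0,2), (0,3), (0,4), (1,3), (1,4), (1,5), (1,6), (2,6), (2,7), (3,7)

α = atan 0.5 = 26.57°;  2α = 53.13°
n_0 = (+0.1632, -0.9866)
n_1 = (+0.8705, -0.4922)
n_2 = (+0.4119, +0.9112)
n_3 = (-0.2682, +0.9634)
n_4 = (-0.6902, +0.7236)
n_5 = (-0.9466, +0.3223)
n_6 = (-0.9356, -0.3532)
n_7 = (-0.3249, -0.9458)
  (0,1): δ = 128.88°  ·
  (0,2): δ = 33.71°  ✓
  (0,3): δ = 6.17°  ✓
  (0,4): δ = 34.26°  ✓
  (0,5): δ = 61.81°  ·
  (0,6): δ = 101.29°  ·
  (0,7): δ = 151.65°  ·
  (1,2): δ = 84.84°  ·
  (1,3): δ = 44.96°  ✓
  (1,4): δ = 16.86°  ✓
  (1,5): δ = 10.69°  ✓
  (1,6): δ = 50.17°  ✓
  (1,7): δ = 100.53°  ·
  (2,3): δ = 140.12°  ·
  (2,4): δ = 112.03°  ·
  (2,5): δ = 84.48°  ·
  (2,6): δ = 45.00°  ✓
  (2,7): δ = 5.36°  ✓
  (3,4): δ = 151.91°  ·
  (3,5): δ = 124.36°  ·
  (3,6): δ = 84.88°  ·
  (3,7): δ = 34.52°  ✓
  (4,5): δ = 152.45°  ·
  (4,6): δ = 112.97°  ·
  (4,7): δ = 62.61°  ·
  (5,6): δ = 140.52°  ·
  (5,7): δ = 90.16°  ·
  (6,7): δ = 129.64°  ·
antipodal pairs: 10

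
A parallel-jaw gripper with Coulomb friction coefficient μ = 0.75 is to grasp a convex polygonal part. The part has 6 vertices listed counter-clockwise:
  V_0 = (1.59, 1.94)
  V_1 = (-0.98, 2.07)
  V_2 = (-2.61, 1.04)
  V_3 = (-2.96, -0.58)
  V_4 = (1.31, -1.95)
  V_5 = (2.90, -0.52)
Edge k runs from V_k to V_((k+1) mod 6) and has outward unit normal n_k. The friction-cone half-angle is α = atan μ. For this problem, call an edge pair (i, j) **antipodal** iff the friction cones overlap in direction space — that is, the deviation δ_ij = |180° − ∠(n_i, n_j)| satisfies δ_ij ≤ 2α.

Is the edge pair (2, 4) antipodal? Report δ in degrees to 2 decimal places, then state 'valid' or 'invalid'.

α = atan 0.75 = 36.87°;  2α = 73.74°
edge 2: e_2 = (-0.35, -1.62);  n_2 = (-0.9774, +0.2112)
edge 4: e_4 = (+1.59, +1.43);  n_4 = (+0.6687, -0.7435)
∠(n_2, n_4) = 144.16°
δ = |180° − 144.16°| = 35.84°
35.84° ≤ 2α = 73.74°  →  valid

δ = 35.84°, valid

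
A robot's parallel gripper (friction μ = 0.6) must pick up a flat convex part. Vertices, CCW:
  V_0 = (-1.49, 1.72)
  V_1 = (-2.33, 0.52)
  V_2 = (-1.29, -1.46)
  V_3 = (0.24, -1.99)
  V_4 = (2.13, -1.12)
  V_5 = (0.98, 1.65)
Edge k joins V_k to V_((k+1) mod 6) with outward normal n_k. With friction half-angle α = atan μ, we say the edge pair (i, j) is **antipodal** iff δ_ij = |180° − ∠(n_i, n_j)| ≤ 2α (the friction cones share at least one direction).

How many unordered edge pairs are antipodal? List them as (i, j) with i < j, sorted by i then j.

count = 7; pairs: (0,3), (0,4), (1,4), (1,5), (2,4), (2,5), (3,5)

α = atan 0.6 = 30.96°;  2α = 61.93°
n_0 = (-0.8192, +0.5735)
n_1 = (-0.8853, -0.4650)
n_2 = (-0.3273, -0.9449)
n_3 = (+0.4181, -0.9084)
n_4 = (+0.9236, +0.3834)
n_5 = (+0.0283, +0.9996)
  (0,1): δ = 117.30°  ·
  (0,2): δ = 74.11°  ·
  (0,3): δ = 30.29°  ✓
  (0,4): δ = 57.54°  ✓
  (0,5): δ = 123.37°  ·
  (1,2): δ = 136.82°  ·
  (1,3): δ = 92.99°  ·
  (1,4): δ = 5.16°  ✓
  (1,5): δ = 60.67°  ✓
  (2,3): δ = 136.18°  ·
  (2,4): δ = 48.35°  ✓
  (2,5): δ = 17.48°  ✓
  (3,4): δ = 92.17°  ·
  (3,5): δ = 26.34°  ✓
  (4,5): δ = 114.17°  ·
antipodal pairs: 7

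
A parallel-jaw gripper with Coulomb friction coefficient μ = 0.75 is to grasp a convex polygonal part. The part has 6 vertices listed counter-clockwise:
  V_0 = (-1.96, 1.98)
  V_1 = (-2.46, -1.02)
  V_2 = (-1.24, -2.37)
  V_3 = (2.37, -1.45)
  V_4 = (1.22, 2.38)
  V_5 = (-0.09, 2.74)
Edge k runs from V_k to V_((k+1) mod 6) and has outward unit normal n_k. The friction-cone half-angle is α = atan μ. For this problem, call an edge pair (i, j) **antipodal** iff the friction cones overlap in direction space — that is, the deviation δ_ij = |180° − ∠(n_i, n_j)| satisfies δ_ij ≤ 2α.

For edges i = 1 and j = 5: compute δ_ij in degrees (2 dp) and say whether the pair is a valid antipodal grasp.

α = atan 0.75 = 36.87°;  2α = 73.74°
edge 1: e_1 = (+1.22, -1.35);  n_1 = (-0.7419, -0.6705)
edge 5: e_5 = (-1.87, -0.76);  n_5 = (-0.3765, +0.9264)
∠(n_1, n_5) = 109.99°
δ = |180° − 109.99°| = 70.01°
70.01° ≤ 2α = 73.74°  →  valid

δ = 70.01°, valid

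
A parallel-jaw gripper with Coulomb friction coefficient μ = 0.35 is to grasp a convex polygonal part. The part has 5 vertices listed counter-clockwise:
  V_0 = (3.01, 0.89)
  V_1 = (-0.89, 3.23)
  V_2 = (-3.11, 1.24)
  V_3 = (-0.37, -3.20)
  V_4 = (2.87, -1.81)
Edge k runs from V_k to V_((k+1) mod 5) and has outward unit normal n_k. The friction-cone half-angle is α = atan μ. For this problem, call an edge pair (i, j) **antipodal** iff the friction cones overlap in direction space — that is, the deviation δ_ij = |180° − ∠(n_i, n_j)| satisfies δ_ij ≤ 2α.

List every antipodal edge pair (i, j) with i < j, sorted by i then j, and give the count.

α = atan 0.35 = 19.29°;  2α = 38.58°
n_0 = (+0.5145, +0.8575)
n_1 = (-0.6675, +0.7446)
n_2 = (-0.8510, -0.5252)
n_3 = (+0.3943, -0.9190)
n_4 = (+0.9987, -0.0518)
  (0,1): δ = 107.16°  ·
  (0,2): δ = 27.36°  ✓
  (0,3): δ = 54.18°  ·
  (0,4): δ = 118.00°  ·
  (1,2): δ = 100.19°  ·
  (1,3): δ = 18.65°  ✓
  (1,4): δ = 45.16°  ·
  (2,3): δ = 98.46°  ·
  (2,4): δ = 34.65°  ✓
  (3,4): δ = 116.19°  ·
antipodal pairs: 3

count = 3; pairs: (0,2), (1,3), (2,4)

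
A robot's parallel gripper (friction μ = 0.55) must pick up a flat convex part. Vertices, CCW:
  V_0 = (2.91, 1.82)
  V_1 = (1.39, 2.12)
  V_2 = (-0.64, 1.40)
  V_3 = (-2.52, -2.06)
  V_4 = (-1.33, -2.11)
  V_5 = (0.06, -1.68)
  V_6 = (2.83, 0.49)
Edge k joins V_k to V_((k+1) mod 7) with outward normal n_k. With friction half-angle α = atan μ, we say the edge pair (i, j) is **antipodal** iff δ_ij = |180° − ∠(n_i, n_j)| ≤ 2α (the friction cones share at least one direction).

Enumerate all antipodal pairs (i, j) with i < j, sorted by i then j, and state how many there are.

count = 9; pairs: (0,3), (0,4), (0,5), (1,3), (1,4), (1,5), (2,4), (2,5), (2,6)

α = atan 0.55 = 28.81°;  2α = 57.62°
n_0 = (+0.1936, +0.9811)
n_1 = (-0.3343, +0.9425)
n_2 = (-0.8787, +0.4774)
n_3 = (-0.0420, -0.9991)
n_4 = (+0.2955, -0.9553)
n_5 = (+0.6167, -0.7872)
n_6 = (+0.9982, -0.0600)
  (0,1): δ = 149.31°  ·
  (0,2): δ = 107.35°  ·
  (0,3): δ = 8.76°  ✓
  (0,4): δ = 28.35°  ✓
  (0,5): δ = 49.24°  ✓
  (0,6): δ = 97.72°  ·
  (1,2): δ = 138.05°  ·
  (1,3): δ = 21.93°  ✓
  (1,4): δ = 2.34°  ✓
  (1,5): δ = 18.55°  ✓
  (1,6): δ = 67.03°  ·
  (2,3): δ = 63.89°  ·
  (2,4): δ = 44.29°  ✓
  (2,5): δ = 23.41°  ✓
  (2,6): δ = 25.08°  ✓
  (3,4): δ = 160.40°  ·
  (3,5): δ = 139.52°  ·
  (3,6): δ = 91.04°  ·
  (4,5): δ = 159.11°  ·
  (4,6): δ = 110.63°  ·
  (5,6): δ = 131.52°  ·
antipodal pairs: 9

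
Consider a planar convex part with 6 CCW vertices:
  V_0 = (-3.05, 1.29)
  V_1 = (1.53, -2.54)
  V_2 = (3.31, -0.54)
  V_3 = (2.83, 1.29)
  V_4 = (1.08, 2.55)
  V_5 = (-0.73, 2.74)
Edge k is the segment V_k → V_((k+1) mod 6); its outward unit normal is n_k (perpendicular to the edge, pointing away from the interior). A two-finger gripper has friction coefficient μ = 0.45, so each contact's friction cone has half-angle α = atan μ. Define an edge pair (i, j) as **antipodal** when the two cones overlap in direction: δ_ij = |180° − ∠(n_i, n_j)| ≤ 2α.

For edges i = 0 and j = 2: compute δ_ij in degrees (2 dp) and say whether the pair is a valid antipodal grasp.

α = atan 0.45 = 24.23°;  2α = 48.46°
edge 0: e_0 = (+4.58, -3.83);  n_0 = (-0.6415, -0.7671)
edge 2: e_2 = (-0.48, +1.83);  n_2 = (+0.9673, +0.2537)
∠(n_0, n_2) = 144.60°
δ = |180° − 144.60°| = 35.40°
35.40° ≤ 2α = 48.46°  →  valid

δ = 35.40°, valid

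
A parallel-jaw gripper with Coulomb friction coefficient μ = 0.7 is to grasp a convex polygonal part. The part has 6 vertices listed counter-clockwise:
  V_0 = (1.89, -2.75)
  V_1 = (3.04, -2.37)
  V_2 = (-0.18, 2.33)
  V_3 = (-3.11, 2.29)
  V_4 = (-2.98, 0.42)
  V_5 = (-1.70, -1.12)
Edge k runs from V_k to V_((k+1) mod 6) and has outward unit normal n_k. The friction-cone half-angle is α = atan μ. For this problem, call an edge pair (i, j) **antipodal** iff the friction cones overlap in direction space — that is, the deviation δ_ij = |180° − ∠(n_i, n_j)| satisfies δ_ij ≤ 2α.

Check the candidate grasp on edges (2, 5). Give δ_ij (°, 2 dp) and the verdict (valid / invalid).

δ = 25.20°, valid

α = atan 0.7 = 34.99°;  2α = 69.98°
edge 2: e_2 = (-2.93, -0.04);  n_2 = (-0.0137, +0.9999)
edge 5: e_5 = (+3.59, -1.63);  n_5 = (-0.4134, -0.9105)
∠(n_2, n_5) = 154.80°
δ = |180° − 154.80°| = 25.20°
25.20° ≤ 2α = 69.98°  →  valid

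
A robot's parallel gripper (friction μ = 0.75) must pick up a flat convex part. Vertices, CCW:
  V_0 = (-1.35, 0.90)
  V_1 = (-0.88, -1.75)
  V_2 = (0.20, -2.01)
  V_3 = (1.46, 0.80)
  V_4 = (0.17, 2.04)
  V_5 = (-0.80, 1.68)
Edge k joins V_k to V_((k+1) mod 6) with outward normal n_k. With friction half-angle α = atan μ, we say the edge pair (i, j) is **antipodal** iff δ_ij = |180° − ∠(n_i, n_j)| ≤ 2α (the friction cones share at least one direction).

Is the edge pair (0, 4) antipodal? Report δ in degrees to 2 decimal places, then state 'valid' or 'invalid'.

δ = 100.30°, invalid

α = atan 0.75 = 36.87°;  2α = 73.74°
edge 0: e_0 = (+0.47, -2.65);  n_0 = (-0.9846, -0.1746)
edge 4: e_4 = (-0.97, -0.36);  n_4 = (-0.3479, +0.9375)
∠(n_0, n_4) = 79.70°
δ = |180° − 79.70°| = 100.30°
100.30° > 2α = 73.74°  →  invalid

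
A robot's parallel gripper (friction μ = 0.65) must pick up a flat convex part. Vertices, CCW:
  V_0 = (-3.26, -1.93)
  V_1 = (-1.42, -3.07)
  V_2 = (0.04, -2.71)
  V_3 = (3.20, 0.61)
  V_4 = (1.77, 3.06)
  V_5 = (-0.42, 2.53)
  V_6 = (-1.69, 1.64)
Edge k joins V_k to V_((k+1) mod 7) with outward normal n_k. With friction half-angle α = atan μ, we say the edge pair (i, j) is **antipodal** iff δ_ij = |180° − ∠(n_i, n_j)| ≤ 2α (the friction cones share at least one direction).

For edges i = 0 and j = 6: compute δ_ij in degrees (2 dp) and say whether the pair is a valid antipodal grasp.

δ = 98.04°, invalid

α = atan 0.65 = 33.02°;  2α = 66.05°
edge 0: e_0 = (+1.84, -1.14);  n_0 = (-0.5267, -0.8501)
edge 6: e_6 = (-1.57, -3.57);  n_6 = (-0.9154, +0.4026)
∠(n_0, n_6) = 81.96°
δ = |180° − 81.96°| = 98.04°
98.04° > 2α = 66.05°  →  invalid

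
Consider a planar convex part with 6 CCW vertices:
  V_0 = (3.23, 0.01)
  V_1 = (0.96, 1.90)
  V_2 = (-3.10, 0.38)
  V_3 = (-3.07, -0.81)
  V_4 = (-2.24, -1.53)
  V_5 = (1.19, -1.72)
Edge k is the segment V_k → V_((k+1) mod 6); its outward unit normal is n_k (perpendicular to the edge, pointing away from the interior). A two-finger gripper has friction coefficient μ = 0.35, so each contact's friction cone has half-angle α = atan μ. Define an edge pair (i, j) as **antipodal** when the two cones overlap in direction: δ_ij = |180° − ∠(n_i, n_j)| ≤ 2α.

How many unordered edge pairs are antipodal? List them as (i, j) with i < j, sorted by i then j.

α = atan 0.35 = 19.29°;  2α = 38.58°
n_0 = (+0.6399, +0.7685)
n_1 = (-0.3506, +0.9365)
n_2 = (-0.9997, -0.0252)
n_3 = (-0.6553, -0.7554)
n_4 = (-0.0553, -0.9985)
n_5 = (+0.6468, -0.7627)
  (0,1): δ = 119.69°  ·
  (0,2): δ = 48.78°  ·
  (0,3): δ = 1.16°  ✓
  (0,4): δ = 36.61°  ✓
  (0,5): δ = 80.08°  ·
  (1,2): δ = 109.08°  ·
  (1,3): δ = 61.47°  ·
  (1,4): δ = 23.70°  ✓
  (1,5): δ = 19.77°  ✓
  (2,3): δ = 132.38°  ·
  (2,4): δ = 94.61°  ·
  (2,5): δ = 51.14°  ·
  (3,4): δ = 142.23°  ·
  (3,5): δ = 98.76°  ·
  (4,5): δ = 136.53°  ·
antipodal pairs: 4

count = 4; pairs: (0,3), (0,4), (1,4), (1,5)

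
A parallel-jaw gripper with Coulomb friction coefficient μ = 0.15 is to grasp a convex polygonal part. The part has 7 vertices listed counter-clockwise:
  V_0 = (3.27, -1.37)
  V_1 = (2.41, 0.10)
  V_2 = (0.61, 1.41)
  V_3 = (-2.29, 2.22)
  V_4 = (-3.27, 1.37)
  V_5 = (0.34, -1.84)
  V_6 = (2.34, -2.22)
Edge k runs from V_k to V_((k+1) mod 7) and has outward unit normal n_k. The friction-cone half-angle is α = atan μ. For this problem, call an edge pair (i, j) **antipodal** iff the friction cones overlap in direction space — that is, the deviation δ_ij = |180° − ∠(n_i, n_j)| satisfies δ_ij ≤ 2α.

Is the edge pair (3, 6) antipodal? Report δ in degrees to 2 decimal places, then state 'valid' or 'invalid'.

δ = 1.49°, valid

α = atan 0.15 = 8.53°;  2α = 17.06°
edge 3: e_3 = (-0.98, -0.85);  n_3 = (-0.6552, +0.7554)
edge 6: e_6 = (+0.93, +0.85);  n_6 = (+0.6746, -0.7381)
∠(n_3, n_6) = 178.51°
δ = |180° − 178.51°| = 1.49°
1.49° ≤ 2α = 17.06°  →  valid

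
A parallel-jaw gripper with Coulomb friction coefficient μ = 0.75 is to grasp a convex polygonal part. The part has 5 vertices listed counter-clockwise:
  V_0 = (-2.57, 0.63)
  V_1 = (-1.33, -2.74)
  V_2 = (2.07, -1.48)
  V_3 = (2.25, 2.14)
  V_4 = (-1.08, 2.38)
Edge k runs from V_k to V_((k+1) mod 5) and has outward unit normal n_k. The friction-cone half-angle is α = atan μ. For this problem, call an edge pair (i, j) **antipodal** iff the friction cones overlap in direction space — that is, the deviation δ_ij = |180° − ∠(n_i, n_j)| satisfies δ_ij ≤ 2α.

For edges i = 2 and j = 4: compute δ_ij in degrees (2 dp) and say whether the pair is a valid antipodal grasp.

δ = 37.57°, valid

α = atan 0.75 = 36.87°;  2α = 73.74°
edge 2: e_2 = (+0.18, +3.62);  n_2 = (+0.9988, -0.0497)
edge 4: e_4 = (-1.49, -1.75);  n_4 = (-0.7614, +0.6483)
∠(n_2, n_4) = 142.43°
δ = |180° − 142.43°| = 37.57°
37.57° ≤ 2α = 73.74°  →  valid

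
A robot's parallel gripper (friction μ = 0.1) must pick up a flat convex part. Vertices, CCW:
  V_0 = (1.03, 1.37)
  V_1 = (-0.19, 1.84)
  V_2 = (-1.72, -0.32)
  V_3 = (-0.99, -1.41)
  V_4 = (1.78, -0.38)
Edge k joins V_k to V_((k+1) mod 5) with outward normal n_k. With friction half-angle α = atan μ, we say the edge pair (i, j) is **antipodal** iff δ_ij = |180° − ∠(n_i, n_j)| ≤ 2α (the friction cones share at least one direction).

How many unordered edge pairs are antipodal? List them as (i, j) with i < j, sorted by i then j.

α = atan 0.1 = 5.71°;  2α = 11.42°
n_0 = (+0.3595, +0.9331)
n_1 = (-0.8160, +0.5780)
n_2 = (-0.8309, -0.5565)
n_3 = (+0.3485, -0.9373)
n_4 = (+0.9191, +0.3939)
  (0,1): δ = 104.24°  ·
  (0,2): δ = 35.12°  ·
  (0,3): δ = 41.47°  ·
  (0,4): δ = 134.27°  ·
  (1,2): δ = 110.88°  ·
  (1,3): δ = 34.29°  ·
  (1,4): δ = 58.51°  ·
  (2,3): δ = 103.41°  ·
  (2,4): δ = 10.61°  ✓
  (3,4): δ = 87.20°  ·
antipodal pairs: 1

count = 1; pairs: (2,4)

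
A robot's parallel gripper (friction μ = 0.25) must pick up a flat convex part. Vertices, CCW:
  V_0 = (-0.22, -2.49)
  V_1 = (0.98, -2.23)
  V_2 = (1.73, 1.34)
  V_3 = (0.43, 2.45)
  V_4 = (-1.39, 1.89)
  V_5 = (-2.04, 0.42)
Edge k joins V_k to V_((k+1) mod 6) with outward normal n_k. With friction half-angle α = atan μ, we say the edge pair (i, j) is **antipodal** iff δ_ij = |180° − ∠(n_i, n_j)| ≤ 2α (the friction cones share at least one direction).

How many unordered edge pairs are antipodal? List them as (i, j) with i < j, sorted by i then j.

count = 3; pairs: (0,3), (1,4), (2,5)

α = atan 0.25 = 14.04°;  2α = 28.07°
n_0 = (+0.2118, -0.9773)
n_1 = (+0.9786, -0.2056)
n_2 = (+0.6493, +0.7605)
n_3 = (-0.2941, +0.9558)
n_4 = (-0.9146, +0.4044)
n_5 = (-0.8478, -0.5303)
  (0,1): δ = 114.09°  ·
  (0,2): δ = 52.72°  ·
  (0,3): δ = 4.88°  ✓
  (0,4): δ = 53.92°  ·
  (0,5): δ = 109.80°  ·
  (1,2): δ = 118.63°  ·
  (1,3): δ = 61.03°  ·
  (1,4): δ = 11.99°  ✓
  (1,5): δ = 43.89°  ·
  (2,3): δ = 122.41°  ·
  (2,4): δ = 73.36°  ·
  (2,5): δ = 17.48°  ✓
  (3,4): δ = 130.96°  ·
  (3,5): δ = 75.08°  ·
  (4,5): δ = 124.12°  ·
antipodal pairs: 3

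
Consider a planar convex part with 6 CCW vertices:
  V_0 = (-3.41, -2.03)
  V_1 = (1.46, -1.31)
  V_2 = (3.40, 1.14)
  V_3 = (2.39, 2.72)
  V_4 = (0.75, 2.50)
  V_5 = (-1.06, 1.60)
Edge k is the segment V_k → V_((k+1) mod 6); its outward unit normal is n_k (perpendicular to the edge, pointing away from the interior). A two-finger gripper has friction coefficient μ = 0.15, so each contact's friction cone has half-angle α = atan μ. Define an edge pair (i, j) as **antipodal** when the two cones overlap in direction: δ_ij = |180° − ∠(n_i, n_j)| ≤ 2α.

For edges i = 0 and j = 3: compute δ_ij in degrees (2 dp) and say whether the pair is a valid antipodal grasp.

α = atan 0.15 = 8.53°;  2α = 17.06°
edge 0: e_0 = (+4.87, +0.72);  n_0 = (+0.1463, -0.9892)
edge 3: e_3 = (-1.64, -0.22);  n_3 = (-0.1330, +0.9911)
∠(n_0, n_3) = 179.23°
δ = |180° − 179.23°| = 0.77°
0.77° ≤ 2α = 17.06°  →  valid

δ = 0.77°, valid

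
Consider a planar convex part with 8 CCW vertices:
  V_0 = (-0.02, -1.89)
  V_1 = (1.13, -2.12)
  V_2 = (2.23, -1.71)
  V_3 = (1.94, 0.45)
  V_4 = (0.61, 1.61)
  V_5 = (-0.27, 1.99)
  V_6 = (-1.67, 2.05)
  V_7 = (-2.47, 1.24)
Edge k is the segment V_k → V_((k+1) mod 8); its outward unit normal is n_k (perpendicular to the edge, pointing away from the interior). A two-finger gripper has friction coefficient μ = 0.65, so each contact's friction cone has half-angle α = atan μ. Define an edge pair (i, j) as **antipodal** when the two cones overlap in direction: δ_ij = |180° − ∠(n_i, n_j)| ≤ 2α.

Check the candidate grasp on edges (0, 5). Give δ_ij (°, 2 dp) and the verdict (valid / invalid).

δ = 8.86°, valid

α = atan 0.65 = 33.02°;  2α = 66.05°
edge 0: e_0 = (+1.15, -0.23);  n_0 = (-0.1961, -0.9806)
edge 5: e_5 = (-1.40, +0.06);  n_5 = (+0.0428, +0.9991)
∠(n_0, n_5) = 171.14°
δ = |180° − 171.14°| = 8.86°
8.86° ≤ 2α = 66.05°  →  valid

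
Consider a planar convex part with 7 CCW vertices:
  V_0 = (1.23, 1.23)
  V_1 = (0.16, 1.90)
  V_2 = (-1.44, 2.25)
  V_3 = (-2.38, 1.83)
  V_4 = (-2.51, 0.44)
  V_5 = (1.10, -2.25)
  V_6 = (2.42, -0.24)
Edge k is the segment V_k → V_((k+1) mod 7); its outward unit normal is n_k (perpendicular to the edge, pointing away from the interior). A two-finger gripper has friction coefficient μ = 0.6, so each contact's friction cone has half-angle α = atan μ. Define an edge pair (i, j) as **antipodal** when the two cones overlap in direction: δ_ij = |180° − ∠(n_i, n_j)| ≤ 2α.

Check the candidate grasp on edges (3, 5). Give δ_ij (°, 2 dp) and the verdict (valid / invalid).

α = atan 0.6 = 30.96°;  2α = 61.93°
edge 3: e_3 = (-0.13, -1.39);  n_3 = (-0.9957, +0.0931)
edge 5: e_5 = (+1.32, +2.01);  n_5 = (+0.8359, -0.5489)
∠(n_3, n_5) = 152.05°
δ = |180° − 152.05°| = 27.95°
27.95° ≤ 2α = 61.93°  →  valid

δ = 27.95°, valid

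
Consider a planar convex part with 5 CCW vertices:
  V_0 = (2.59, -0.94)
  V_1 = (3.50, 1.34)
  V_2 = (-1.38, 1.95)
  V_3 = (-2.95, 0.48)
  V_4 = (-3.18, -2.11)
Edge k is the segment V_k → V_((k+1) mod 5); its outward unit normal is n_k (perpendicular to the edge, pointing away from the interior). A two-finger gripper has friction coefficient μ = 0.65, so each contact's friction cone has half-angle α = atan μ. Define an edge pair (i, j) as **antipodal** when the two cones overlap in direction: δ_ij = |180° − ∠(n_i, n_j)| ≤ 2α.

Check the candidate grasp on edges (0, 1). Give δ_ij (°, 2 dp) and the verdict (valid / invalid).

δ = 75.37°, invalid

α = atan 0.65 = 33.02°;  2α = 66.05°
edge 0: e_0 = (+0.91, +2.28);  n_0 = (+0.9288, -0.3707)
edge 1: e_1 = (-4.88, +0.61);  n_1 = (+0.1240, +0.9923)
∠(n_0, n_1) = 104.63°
δ = |180° − 104.63°| = 75.37°
75.37° > 2α = 66.05°  →  invalid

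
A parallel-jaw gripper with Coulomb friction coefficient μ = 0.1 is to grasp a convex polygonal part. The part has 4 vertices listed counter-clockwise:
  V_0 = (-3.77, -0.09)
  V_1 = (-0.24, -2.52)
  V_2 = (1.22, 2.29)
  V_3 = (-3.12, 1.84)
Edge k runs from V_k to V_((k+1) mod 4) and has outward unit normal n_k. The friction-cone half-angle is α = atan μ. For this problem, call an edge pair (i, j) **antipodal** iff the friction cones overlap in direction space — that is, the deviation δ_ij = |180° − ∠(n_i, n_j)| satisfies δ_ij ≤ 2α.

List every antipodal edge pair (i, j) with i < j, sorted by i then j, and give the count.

α = atan 0.1 = 5.71°;  2α = 11.42°
n_0 = (-0.5670, -0.8237)
n_1 = (+0.9569, -0.2904)
n_2 = (-0.1031, +0.9947)
n_3 = (-0.9477, +0.3192)
  (0,1): δ = 72.34°  ·
  (0,2): δ = 40.46°  ·
  (0,3): δ = 105.93°  ·
  (1,2): δ = 67.20°  ·
  (1,3): δ = 1.73°  ✓
  (2,3): δ = 114.53°  ·
antipodal pairs: 1

count = 1; pairs: (1,3)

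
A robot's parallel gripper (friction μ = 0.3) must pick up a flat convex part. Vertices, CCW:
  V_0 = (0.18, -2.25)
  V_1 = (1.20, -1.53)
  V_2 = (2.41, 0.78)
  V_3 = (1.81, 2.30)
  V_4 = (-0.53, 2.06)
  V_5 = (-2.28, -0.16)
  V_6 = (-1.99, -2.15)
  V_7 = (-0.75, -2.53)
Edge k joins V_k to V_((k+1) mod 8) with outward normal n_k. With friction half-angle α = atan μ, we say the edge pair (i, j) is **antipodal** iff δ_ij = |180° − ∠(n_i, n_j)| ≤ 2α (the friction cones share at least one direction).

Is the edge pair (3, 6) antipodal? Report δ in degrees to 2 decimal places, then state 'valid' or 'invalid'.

δ = 22.89°, valid

α = atan 0.3 = 16.70°;  2α = 33.40°
edge 3: e_3 = (-2.34, -0.24);  n_3 = (-0.1020, +0.9948)
edge 6: e_6 = (+1.24, -0.38);  n_6 = (-0.2930, -0.9561)
∠(n_3, n_6) = 157.11°
δ = |180° − 157.11°| = 22.89°
22.89° ≤ 2α = 33.40°  →  valid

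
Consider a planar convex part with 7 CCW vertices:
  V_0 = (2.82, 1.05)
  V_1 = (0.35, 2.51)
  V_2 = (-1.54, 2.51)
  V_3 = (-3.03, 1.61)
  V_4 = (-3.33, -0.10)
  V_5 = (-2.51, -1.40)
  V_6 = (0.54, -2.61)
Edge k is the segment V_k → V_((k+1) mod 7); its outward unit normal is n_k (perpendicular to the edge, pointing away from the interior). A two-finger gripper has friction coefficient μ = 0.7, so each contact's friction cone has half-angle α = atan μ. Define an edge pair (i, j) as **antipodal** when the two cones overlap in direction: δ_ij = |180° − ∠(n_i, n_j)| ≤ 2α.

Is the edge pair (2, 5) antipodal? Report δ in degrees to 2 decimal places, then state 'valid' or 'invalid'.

α = atan 0.7 = 34.99°;  2α = 69.98°
edge 2: e_2 = (-1.49, -0.90);  n_2 = (-0.5170, +0.8560)
edge 5: e_5 = (+3.05, -1.21);  n_5 = (-0.3688, -0.9295)
∠(n_2, n_5) = 127.23°
δ = |180° − 127.23°| = 52.77°
52.77° ≤ 2α = 69.98°  →  valid

δ = 52.77°, valid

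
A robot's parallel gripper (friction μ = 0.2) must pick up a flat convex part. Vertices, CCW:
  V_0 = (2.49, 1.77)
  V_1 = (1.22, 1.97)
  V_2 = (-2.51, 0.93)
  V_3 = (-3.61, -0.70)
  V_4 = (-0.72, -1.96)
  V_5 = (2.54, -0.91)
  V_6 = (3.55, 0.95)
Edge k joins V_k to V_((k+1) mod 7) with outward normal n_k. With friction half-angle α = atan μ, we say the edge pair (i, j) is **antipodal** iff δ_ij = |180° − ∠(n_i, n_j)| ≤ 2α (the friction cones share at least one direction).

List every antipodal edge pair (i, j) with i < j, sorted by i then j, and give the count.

α = atan 0.2 = 11.31°;  2α = 22.62°
n_0 = (+0.1556, +0.9878)
n_1 = (-0.2686, +0.9633)
n_2 = (-0.8289, +0.5594)
n_3 = (-0.3997, -0.9167)
n_4 = (+0.3066, -0.9518)
n_5 = (+0.8788, -0.4772)
n_6 = (+0.6119, +0.7910)
  (0,1): δ = 155.47°  ·
  (0,2): δ = 115.06°  ·
  (0,3): δ = 14.61°  ✓
  (0,4): δ = 26.80°  ·
  (0,5): δ = 70.45°  ·
  (0,6): δ = 151.22°  ·
  (1,2): δ = 139.59°  ·
  (1,3): δ = 39.14°  ·
  (1,4): δ = 2.27°  ✓
  (1,5): δ = 45.92°  ·
  (1,6): δ = 126.70°  ·
  (2,3): δ = 79.54°  ·
  (2,4): δ = 38.13°  ·
  (2,5): δ = 5.51°  ✓
  (2,6): δ = 86.29°  ·
  (3,4): δ = 138.59°  ·
  (3,5): δ = 94.95°  ·
  (3,6): δ = 14.17°  ✓
  (4,5): δ = 136.36°  ·
  (4,6): δ = 55.58°  ·
  (5,6): δ = 99.22°  ·
antipodal pairs: 4

count = 4; pairs: (0,3), (1,4), (2,5), (3,6)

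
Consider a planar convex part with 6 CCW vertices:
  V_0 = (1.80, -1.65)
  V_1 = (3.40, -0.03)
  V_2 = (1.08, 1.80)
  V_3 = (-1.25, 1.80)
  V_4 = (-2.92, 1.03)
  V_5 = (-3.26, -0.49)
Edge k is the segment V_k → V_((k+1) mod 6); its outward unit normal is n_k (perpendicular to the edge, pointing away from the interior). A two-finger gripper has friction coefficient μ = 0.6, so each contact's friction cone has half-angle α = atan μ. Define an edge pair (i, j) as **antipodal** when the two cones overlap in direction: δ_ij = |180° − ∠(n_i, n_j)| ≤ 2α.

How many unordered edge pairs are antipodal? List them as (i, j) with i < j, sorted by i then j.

α = atan 0.6 = 30.96°;  2α = 61.93°
n_0 = (+0.7115, -0.7027)
n_1 = (+0.6193, +0.7851)
n_2 = (+0.0000, +1.0000)
n_3 = (-0.4187, +0.9081)
n_4 = (-0.9759, +0.2183)
n_5 = (-0.2235, -0.9747)
  (0,1): δ = 83.62°  ·
  (0,2): δ = 45.36°  ✓
  (0,3): δ = 20.60°  ✓
  (0,4): δ = 32.04°  ✓
  (0,5): δ = 121.73°  ·
  (1,2): δ = 141.73°  ·
  (1,3): δ = 116.98°  ·
  (1,4): δ = 64.34°  ·
  (1,5): δ = 25.35°  ✓
  (2,3): δ = 155.25°  ·
  (2,4): δ = 102.61°  ·
  (2,5): δ = 12.91°  ✓
  (3,4): δ = 127.36°  ·
  (3,5): δ = 37.67°  ✓
  (4,5): δ = 90.30°  ·
antipodal pairs: 6

count = 6; pairs: (0,2), (0,3), (0,4), (1,5), (2,5), (3,5)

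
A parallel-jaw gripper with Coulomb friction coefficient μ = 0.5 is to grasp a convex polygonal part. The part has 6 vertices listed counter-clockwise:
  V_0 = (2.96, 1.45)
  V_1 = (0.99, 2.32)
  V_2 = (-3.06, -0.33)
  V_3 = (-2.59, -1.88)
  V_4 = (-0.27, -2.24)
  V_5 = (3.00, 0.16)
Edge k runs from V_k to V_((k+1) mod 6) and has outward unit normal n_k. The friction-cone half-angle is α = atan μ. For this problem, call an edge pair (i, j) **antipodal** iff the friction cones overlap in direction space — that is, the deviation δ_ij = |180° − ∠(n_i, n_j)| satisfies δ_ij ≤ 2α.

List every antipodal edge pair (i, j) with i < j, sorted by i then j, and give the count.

count = 5; pairs: (0,2), (0,3), (1,3), (1,4), (2,5)

α = atan 0.5 = 26.57°;  2α = 53.13°
n_0 = (+0.4040, +0.9148)
n_1 = (-0.5475, +0.8368)
n_2 = (-0.9570, -0.2902)
n_3 = (-0.1533, -0.9882)
n_4 = (+0.5917, -0.8062)
n_5 = (+0.9995, +0.0310)
  (0,1): δ = 122.98°  ·
  (0,2): δ = 49.30°  ✓
  (0,3): δ = 15.01°  ✓
  (0,4): δ = 60.10°  ·
  (0,5): δ = 115.60°  ·
  (1,2): δ = 106.33°  ·
  (1,3): δ = 42.02°  ✓
  (1,4): δ = 3.08°  ✓
  (1,5): δ = 58.58°  ·
  (2,3): δ = 115.69°  ·
  (2,4): δ = 70.59°  ·
  (2,5): δ = 15.09°  ✓
  (3,4): δ = 134.90°  ·
  (3,5): δ = 79.40°  ·
  (4,5): δ = 124.50°  ·
antipodal pairs: 5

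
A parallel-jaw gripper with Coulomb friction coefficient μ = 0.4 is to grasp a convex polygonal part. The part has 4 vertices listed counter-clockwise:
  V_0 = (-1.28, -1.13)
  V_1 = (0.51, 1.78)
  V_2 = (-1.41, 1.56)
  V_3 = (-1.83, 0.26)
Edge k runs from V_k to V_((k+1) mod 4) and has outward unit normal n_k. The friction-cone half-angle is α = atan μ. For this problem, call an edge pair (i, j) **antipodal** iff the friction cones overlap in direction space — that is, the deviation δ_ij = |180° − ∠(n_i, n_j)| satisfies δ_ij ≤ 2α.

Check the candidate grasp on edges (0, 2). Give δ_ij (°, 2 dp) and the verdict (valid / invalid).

δ = 13.69°, valid

α = atan 0.4 = 21.80°;  2α = 43.60°
edge 0: e_0 = (+1.79, +2.91);  n_0 = (+0.8518, -0.5239)
edge 2: e_2 = (-0.42, -1.30);  n_2 = (-0.9516, +0.3074)
∠(n_0, n_2) = 166.31°
δ = |180° − 166.31°| = 13.69°
13.69° ≤ 2α = 43.60°  →  valid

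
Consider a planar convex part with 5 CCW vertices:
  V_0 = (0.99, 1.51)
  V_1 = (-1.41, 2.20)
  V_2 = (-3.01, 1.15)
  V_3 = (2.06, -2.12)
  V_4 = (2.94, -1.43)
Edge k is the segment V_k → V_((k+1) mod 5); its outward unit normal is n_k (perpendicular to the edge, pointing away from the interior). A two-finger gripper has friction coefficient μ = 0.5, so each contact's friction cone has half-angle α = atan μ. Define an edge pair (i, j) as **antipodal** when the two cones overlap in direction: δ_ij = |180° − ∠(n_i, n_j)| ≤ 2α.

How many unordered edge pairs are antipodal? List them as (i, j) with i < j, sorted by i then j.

α = atan 0.5 = 26.57°;  2α = 53.13°
n_0 = (+0.2763, +0.9611)
n_1 = (-0.5487, +0.8360)
n_2 = (-0.5420, -0.8404)
n_3 = (+0.6170, -0.7869)
n_4 = (+0.8334, +0.5527)
  (0,1): δ = 130.69°  ·
  (0,2): δ = 16.78°  ✓
  (0,3): δ = 54.14°  ·
  (0,4): δ = 139.59°  ·
  (1,2): δ = 66.10°  ·
  (1,3): δ = 4.82°  ✓
  (1,4): δ = 90.28°  ·
  (2,3): δ = 109.08°  ·
  (2,4): δ = 23.62°  ✓
  (3,4): δ = 94.54°  ·
antipodal pairs: 3

count = 3; pairs: (0,2), (1,3), (2,4)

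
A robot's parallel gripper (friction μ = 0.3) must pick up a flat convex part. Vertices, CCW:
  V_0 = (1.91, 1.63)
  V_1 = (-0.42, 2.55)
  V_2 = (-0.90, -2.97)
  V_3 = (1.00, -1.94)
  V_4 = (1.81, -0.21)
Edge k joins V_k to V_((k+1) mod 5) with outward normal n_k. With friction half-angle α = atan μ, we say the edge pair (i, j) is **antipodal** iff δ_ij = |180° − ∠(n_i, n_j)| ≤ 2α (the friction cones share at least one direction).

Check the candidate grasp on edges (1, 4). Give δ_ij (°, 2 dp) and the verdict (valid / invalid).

α = atan 0.3 = 16.70°;  2α = 33.40°
edge 1: e_1 = (-0.48, -5.52);  n_1 = (-0.9962, +0.0866)
edge 4: e_4 = (+0.10, +1.84);  n_4 = (+0.9985, -0.0543)
∠(n_1, n_4) = 178.14°
δ = |180° − 178.14°| = 1.86°
1.86° ≤ 2α = 33.40°  →  valid

δ = 1.86°, valid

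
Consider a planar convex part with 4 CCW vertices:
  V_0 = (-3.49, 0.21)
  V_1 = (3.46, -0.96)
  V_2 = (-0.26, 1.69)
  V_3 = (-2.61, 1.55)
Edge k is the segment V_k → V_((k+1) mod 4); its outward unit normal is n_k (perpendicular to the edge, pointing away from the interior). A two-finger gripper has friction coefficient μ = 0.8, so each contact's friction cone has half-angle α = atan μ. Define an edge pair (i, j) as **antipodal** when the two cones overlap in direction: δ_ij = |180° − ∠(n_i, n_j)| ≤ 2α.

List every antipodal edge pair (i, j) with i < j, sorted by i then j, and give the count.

count = 3; pairs: (0,1), (0,2), (0,3)

α = atan 0.8 = 38.66°;  2α = 77.32°
n_0 = (-0.1660, -0.9861)
n_1 = (+0.5802, +0.8145)
n_2 = (-0.0595, +0.9982)
n_3 = (-0.8359, +0.5489)
  (0,1): δ = 25.91°  ✓
  (0,2): δ = 12.97°  ✓
  (0,3): δ = 66.26°  ✓
  (1,2): δ = 141.13°  ·
  (1,3): δ = 87.83°  ·
  (2,3): δ = 126.70°  ·
antipodal pairs: 3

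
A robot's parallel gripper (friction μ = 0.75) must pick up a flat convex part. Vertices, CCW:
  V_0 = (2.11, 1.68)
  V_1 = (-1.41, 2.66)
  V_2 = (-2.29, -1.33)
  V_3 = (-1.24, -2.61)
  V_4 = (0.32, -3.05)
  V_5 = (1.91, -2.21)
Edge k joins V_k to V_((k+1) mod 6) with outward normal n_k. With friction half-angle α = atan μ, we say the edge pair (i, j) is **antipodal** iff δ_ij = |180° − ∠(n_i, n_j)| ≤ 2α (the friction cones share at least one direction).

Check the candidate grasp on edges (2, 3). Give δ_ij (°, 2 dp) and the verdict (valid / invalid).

α = atan 0.75 = 36.87°;  2α = 73.74°
edge 2: e_2 = (+1.05, -1.28);  n_2 = (-0.7731, -0.6342)
edge 3: e_3 = (+1.56, -0.44);  n_3 = (-0.2715, -0.9624)
∠(n_2, n_3) = 34.89°
δ = |180° − 34.89°| = 145.11°
145.11° > 2α = 73.74°  →  invalid

δ = 145.11°, invalid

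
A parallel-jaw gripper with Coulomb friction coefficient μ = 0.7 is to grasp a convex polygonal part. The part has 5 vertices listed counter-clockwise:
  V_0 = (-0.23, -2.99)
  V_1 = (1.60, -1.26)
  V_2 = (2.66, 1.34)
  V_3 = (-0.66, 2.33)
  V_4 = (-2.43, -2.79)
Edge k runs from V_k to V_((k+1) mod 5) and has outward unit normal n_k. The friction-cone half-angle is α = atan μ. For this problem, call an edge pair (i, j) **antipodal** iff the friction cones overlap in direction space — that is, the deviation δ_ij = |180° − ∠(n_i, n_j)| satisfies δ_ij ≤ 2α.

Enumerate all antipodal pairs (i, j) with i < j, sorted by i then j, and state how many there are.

α = atan 0.7 = 34.99°;  2α = 69.98°
n_0 = (+0.6870, -0.7267)
n_1 = (+0.9260, -0.3775)
n_2 = (+0.2858, +0.9583)
n_3 = (-0.9451, +0.3267)
n_4 = (-0.0905, -0.9959)
  (0,1): δ = 155.57°  ·
  (0,2): δ = 60.00°  ✓
  (0,3): δ = 27.54°  ✓
  (0,4): δ = 131.41°  ·
  (1,2): δ = 84.42°  ·
  (1,3): δ = 3.11°  ✓
  (1,4): δ = 106.99°  ·
  (2,3): δ = 92.47°  ·
  (2,4): δ = 11.41°  ✓
  (3,4): δ = 76.12°  ·
antipodal pairs: 4

count = 4; pairs: (0,2), (0,3), (1,3), (2,4)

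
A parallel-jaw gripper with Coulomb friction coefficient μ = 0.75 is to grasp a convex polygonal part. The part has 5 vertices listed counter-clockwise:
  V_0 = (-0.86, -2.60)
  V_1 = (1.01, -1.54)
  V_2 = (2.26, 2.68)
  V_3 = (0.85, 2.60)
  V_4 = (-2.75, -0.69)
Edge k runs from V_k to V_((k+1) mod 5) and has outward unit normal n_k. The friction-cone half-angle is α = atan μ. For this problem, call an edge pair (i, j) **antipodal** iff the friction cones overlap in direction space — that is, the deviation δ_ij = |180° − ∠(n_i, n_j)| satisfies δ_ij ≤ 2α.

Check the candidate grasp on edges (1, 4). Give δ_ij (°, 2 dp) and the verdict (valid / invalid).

α = atan 0.75 = 36.87°;  2α = 73.74°
edge 1: e_1 = (+1.25, +4.22);  n_1 = (+0.9588, -0.2840)
edge 4: e_4 = (+1.89, -1.91);  n_4 = (-0.7108, -0.7034)
∠(n_1, n_4) = 118.80°
δ = |180° − 118.80°| = 61.20°
61.20° ≤ 2α = 73.74°  →  valid

δ = 61.20°, valid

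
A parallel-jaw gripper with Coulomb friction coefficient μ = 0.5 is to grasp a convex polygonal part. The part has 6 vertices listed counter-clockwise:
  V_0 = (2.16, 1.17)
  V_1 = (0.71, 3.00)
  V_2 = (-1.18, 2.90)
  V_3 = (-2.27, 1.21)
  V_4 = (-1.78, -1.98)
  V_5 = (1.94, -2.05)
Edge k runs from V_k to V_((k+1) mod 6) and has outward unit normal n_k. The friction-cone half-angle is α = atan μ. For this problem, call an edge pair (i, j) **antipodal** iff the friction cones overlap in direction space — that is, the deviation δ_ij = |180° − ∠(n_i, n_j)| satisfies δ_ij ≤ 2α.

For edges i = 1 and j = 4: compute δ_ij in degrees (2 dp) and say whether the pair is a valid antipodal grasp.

δ = 4.11°, valid

α = atan 0.5 = 26.57°;  2α = 53.13°
edge 1: e_1 = (-1.89, -0.10);  n_1 = (-0.0528, +0.9986)
edge 4: e_4 = (+3.72, -0.07);  n_4 = (-0.0188, -0.9998)
∠(n_1, n_4) = 175.89°
δ = |180° − 175.89°| = 4.11°
4.11° ≤ 2α = 53.13°  →  valid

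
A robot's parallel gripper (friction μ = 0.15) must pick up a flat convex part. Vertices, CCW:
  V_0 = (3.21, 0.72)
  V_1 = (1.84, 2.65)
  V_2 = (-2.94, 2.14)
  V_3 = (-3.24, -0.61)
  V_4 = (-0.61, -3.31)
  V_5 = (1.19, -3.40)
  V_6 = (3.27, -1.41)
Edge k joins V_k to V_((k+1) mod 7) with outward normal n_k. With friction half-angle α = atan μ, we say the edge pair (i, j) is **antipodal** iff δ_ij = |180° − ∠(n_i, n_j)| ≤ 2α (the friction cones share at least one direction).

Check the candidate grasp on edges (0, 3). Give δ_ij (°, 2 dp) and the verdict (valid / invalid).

δ = 8.88°, valid

α = atan 0.15 = 8.53°;  2α = 17.06°
edge 0: e_0 = (-1.37, +1.93);  n_0 = (+0.8154, +0.5788)
edge 3: e_3 = (+2.63, -2.70);  n_3 = (-0.7163, -0.6978)
∠(n_0, n_3) = 171.12°
δ = |180° − 171.12°| = 8.88°
8.88° ≤ 2α = 17.06°  →  valid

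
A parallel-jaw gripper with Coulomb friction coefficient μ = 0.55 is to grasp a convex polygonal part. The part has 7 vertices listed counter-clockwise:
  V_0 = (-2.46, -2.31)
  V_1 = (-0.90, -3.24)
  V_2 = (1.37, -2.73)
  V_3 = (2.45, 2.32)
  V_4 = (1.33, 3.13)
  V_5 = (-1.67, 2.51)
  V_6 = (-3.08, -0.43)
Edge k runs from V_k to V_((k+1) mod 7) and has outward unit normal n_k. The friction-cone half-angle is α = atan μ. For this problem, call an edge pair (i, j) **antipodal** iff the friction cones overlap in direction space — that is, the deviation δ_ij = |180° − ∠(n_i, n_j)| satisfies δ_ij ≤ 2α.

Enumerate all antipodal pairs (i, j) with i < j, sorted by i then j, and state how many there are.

count = 8; pairs: (0,3), (0,4), (1,3), (1,4), (1,5), (2,5), (2,6), (3,6)

α = atan 0.55 = 28.81°;  2α = 57.62°
n_0 = (-0.5121, -0.8589)
n_1 = (+0.2192, -0.9757)
n_2 = (+0.9779, -0.2091)
n_3 = (+0.5860, +0.8103)
n_4 = (-0.2024, +0.9793)
n_5 = (-0.9017, +0.4324)
n_6 = (-0.9497, -0.3132)
  (0,1): δ = 136.54°  ·
  (0,2): δ = 71.27°  ·
  (0,3): δ = 5.07°  ✓
  (0,4): δ = 42.48°  ✓
  (0,5): δ = 95.18°  ·
  (0,6): δ = 139.05°  ·
  (1,2): δ = 114.73°  ·
  (1,3): δ = 48.54°  ✓
  (1,4): δ = 0.99°  ✓
  (1,5): δ = 51.72°  ✓
  (1,6): δ = 95.59°  ·
  (2,3): δ = 113.80°  ·
  (2,4): δ = 66.25°  ·
  (2,5): δ = 13.55°  ✓
  (2,6): δ = 30.32°  ✓
  (3,4): δ = 132.45°  ·
  (3,5): δ = 79.75°  ·
  (3,6): δ = 35.87°  ✓
  (4,5): δ = 127.30°  ·
  (4,6): δ = 83.42°  ·
  (5,6): δ = 136.13°  ·
antipodal pairs: 8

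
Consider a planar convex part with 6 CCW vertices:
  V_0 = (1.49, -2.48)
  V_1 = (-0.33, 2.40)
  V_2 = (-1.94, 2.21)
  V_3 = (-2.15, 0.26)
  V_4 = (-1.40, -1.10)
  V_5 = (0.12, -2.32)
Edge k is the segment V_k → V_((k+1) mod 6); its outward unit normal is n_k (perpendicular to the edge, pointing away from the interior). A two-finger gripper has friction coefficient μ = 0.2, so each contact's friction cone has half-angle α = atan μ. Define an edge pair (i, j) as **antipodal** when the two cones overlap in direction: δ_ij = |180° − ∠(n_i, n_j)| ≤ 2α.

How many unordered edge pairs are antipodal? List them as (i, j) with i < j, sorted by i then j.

count = 2; pairs: (0,3), (1,5)

α = atan 0.2 = 11.31°;  2α = 22.62°
n_0 = (+0.9370, +0.3494)
n_1 = (-0.1172, +0.9931)
n_2 = (-0.9943, +0.1071)
n_3 = (-0.8757, -0.4829)
n_4 = (-0.6259, -0.7799)
n_5 = (-0.1160, -0.9932)
  (0,1): δ = 103.72°  ·
  (0,2): δ = 26.60°  ·
  (0,3): δ = 8.42°  ✓
  (0,4): δ = 30.80°  ·
  (0,5): δ = 62.89°  ·
  (1,2): δ = 102.88°  ·
  (1,3): δ = 67.86°  ·
  (1,4): δ = 45.48°  ·
  (1,5): δ = 13.39°  ✓
  (2,3): δ = 144.98°  ·
  (2,4): δ = 122.61°  ·
  (2,5): δ = 90.51°  ·
  (3,4): δ = 157.63°  ·
  (3,5): δ = 125.54°  ·
  (4,5): δ = 147.91°  ·
antipodal pairs: 2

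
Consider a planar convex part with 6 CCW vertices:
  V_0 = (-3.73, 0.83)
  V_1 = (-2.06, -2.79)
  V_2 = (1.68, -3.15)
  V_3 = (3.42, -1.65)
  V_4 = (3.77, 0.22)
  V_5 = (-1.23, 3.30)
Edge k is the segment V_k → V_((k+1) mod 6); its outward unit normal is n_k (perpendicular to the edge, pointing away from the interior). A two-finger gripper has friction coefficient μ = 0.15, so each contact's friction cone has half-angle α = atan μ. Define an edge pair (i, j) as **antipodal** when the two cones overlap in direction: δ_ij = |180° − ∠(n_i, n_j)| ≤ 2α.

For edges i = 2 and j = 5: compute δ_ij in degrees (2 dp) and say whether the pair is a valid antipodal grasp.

α = atan 0.15 = 8.53°;  2α = 17.06°
edge 2: e_2 = (+1.74, +1.50);  n_2 = (+0.6529, -0.7574)
edge 5: e_5 = (-2.50, -2.47);  n_5 = (-0.7028, +0.7114)
∠(n_2, n_5) = 176.11°
δ = |180° − 176.11°| = 3.89°
3.89° ≤ 2α = 17.06°  →  valid

δ = 3.89°, valid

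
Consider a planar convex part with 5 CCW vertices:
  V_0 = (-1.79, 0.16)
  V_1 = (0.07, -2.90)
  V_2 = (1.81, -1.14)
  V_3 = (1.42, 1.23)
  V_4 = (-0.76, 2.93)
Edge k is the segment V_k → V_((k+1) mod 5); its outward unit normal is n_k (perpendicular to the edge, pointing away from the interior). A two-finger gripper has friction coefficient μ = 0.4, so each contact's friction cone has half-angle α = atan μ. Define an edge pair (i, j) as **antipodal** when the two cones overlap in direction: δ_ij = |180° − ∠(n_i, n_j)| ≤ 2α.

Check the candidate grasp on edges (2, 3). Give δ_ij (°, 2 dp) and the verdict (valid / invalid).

α = atan 0.4 = 21.80°;  2α = 43.60°
edge 2: e_2 = (-0.39, +2.37);  n_2 = (+0.9867, +0.1624)
edge 3: e_3 = (-2.18, +1.70);  n_3 = (+0.6149, +0.7886)
∠(n_2, n_3) = 42.71°
δ = |180° − 42.71°| = 137.29°
137.29° > 2α = 43.60°  →  invalid

δ = 137.29°, invalid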